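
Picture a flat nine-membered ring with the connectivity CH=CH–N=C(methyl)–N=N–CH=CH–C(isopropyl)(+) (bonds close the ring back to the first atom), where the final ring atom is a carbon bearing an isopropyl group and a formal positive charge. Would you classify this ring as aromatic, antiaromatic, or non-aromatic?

Antiaromatic

All ring atoms are sp² and supply a p orbital to the ring (each doubly-bonded ring atom is sp² with one p-orbital electron; the doubly-bonded nitrogens are pyridine-type — their lone pairs lie in the ring plane, leaving one electron in the p orbital; the carbocation has an empty p orbital); the conjugation is uninterrupted.
Counting π electrons: 4 × 2 = 8 from the double-bond units + 0 from the C(isopropyl)(+) atom = 8.
With 8 = 4·2 π electrons, Hückel's rule classifies the planar ring as antiaromatic.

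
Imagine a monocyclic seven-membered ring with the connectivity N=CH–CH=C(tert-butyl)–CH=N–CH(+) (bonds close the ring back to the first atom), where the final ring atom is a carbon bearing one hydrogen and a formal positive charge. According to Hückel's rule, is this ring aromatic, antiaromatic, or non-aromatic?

Aromatic

All ring atoms are sp² and supply a p orbital to the ring (every atom in a ring double bond is sp² and brings one electron to the p orbital; each =N– nitrogen is pyridine-type (lone pair in the sp² plane, one electron in the p orbital); the carbocation has an empty p orbital); the conjugation is uninterrupted.
Adding the contributions, 3 × 2 = 6 from the double-bond units + 0 from the CH(+) atom = 6.
Since 6 = 4·1 + 2, the ring meets the 4n+2 criterion.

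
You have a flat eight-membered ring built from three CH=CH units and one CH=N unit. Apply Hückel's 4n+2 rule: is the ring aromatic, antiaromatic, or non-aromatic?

Antiaromatic

Check conjugation: every atom in a ring double bond is sp² and brings one electron to the p orbital; each sp² =N– keeps its lone pair in-plane and puts one electron into the π system — every position has a p orbital, so the cyclic π system is continuous.
π-electron count: 4 × 2 = 8 from the 4 double-bond units.
With 8 = 4·2 π electrons, Hückel's rule classifies the planar ring as antiaromatic.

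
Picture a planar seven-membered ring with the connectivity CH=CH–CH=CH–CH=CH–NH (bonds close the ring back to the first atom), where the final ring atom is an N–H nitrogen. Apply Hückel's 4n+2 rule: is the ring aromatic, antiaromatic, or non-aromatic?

Antiaromatic

All ring atoms are sp² and supply a p orbital to the ring (the double-bond atoms are sp², each contributing one p electron; the pyrrole-type nitrogen donates its lone pair from the p orbital); the conjugation is uninterrupted.
Tallying contributions gives 3 × 2 = 6 from the double-bond units + 2 from the NH atom = 8.
8 is a 4n count (n = 2), so the planar conjugated ring is antiaromatic.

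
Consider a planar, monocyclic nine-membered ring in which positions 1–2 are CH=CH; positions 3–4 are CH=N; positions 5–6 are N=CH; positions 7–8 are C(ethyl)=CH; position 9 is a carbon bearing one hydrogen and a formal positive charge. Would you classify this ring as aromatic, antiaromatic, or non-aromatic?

Antiaromatic

All ring atoms are sp² and supply a p orbital to the ring (every atom in a ring double bond is sp² and brings one electron to the p orbital; the doubly-bonded nitrogens are pyridine-type — their lone pairs lie in the ring plane, leaving one electron in the p orbital; the carbocation has an empty p orbital); the conjugation is uninterrupted.
π-electron count: 4 × 2 = 8 from the double-bond units + 0 from the CH(+) atom = 8.
8 = 4(2); a planar, fully conjugated 4n system is antiaromatic.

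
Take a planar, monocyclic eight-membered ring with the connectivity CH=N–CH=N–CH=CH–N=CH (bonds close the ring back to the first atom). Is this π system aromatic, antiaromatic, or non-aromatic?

Every ring atom contributes a p orbital perpendicular to the ring (the double-bond atoms are sp², each contributing one p electron; each sp² =N– keeps its lone pair in-plane and puts one electron into the π system), so the π system is cyclic and fully conjugated.
Adding the contributions, 4 × 2 = 8 from the 4 double-bond units.
With 8 = 4·2 π electrons, Hückel's rule classifies the planar ring as antiaromatic.

Antiaromatic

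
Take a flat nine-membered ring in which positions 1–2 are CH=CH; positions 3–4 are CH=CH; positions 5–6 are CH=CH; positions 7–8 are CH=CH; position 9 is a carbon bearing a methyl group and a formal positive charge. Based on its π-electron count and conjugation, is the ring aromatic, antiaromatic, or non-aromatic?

Antiaromatic

All ring atoms are sp² and supply a p orbital to the ring (every atom in a ring double bond is sp² and brings one electron to the p orbital; the carbocation has an empty p orbital); the conjugation is uninterrupted.
Tallying contributions gives 4 × 2 = 8 from the double-bond units + 0 from the C(methyl)(+) atom = 8.
With 8 = 4·2 π electrons, Hückel's rule classifies the planar ring as antiaromatic.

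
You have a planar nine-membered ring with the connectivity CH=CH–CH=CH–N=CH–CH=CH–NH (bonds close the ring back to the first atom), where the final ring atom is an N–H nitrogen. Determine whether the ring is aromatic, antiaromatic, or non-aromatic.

Aromatic

Check conjugation: every atom in a ring double bond is sp² and brings one electron to the p orbital; the doubly-bonded nitrogens are pyridine-type — their lone pairs lie in the ring plane, leaving one electron in the p orbital; the pyrrole-type nitrogen donates its lone pair from the p orbital — every position has a p orbital, so the cyclic π system is continuous.
π-electron count: 4 × 2 = 8 from the double-bond units + 2 from the NH atom = 10.
Since 10 = 4·2 + 2, the ring meets the 4n+2 criterion.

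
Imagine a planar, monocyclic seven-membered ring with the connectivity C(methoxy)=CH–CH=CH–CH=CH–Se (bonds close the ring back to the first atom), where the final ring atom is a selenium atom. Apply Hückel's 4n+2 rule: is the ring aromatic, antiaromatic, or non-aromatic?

Antiaromatic

All ring atoms are sp² and supply a p orbital to the ring (each doubly-bonded ring atom is sp² with one p-orbital electron; the selenium donates one lone pair from its p orbital); the conjugation is uninterrupted.
Tallying contributions gives 3 × 2 = 6 from the double-bond units + 2 from the Se atom = 8.
8 = 4(2); a planar, fully conjugated 4n system is antiaromatic.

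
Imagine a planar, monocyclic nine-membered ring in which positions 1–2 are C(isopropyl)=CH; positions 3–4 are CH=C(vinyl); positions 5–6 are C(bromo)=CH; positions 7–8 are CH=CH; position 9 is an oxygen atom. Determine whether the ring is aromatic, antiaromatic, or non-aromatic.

Every ring atom contributes a p orbital perpendicular to the ring (each doubly-bonded ring atom is sp² with one p-orbital electron; the oxygen donates one lone pair from its p orbital), so the π system is cyclic and fully conjugated.
Counting π electrons: 4 × 2 = 8 from the double-bond units + 2 from the O atom = 10.
That gives a 4n+2 count (10, n = 2).

Aromatic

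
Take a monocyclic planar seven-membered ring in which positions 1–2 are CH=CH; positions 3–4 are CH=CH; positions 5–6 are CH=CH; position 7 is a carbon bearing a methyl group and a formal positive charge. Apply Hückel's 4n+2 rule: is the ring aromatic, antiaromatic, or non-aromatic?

Aromatic

The p orbitals form a continuous loop: every atom in a ring double bond is sp² and brings one electron to the p orbital; the carbocation has an empty p orbital. The ring is fully conjugated.
Tallying contributions gives 3 × 2 = 6 from the double-bond units + 0 from the C(methyl)(+) atom = 6.
That gives a 4n+2 count (6, n = 1).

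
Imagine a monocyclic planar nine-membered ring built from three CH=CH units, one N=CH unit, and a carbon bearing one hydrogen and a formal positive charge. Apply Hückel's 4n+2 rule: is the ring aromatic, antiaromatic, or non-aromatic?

All ring atoms are sp² and supply a p orbital to the ring (every atom in a ring double bond is sp² and brings one electron to the p orbital; each sp² =N– keeps its lone pair in-plane and puts one electron into the π system; the carbocation has an empty p orbital); the conjugation is uninterrupted.
Counting π electrons: 4 × 2 = 8 from the double-bond units + 0 from the CH(+) atom = 8.
With 8 = 4·2 π electrons, Hückel's rule classifies the planar ring as antiaromatic.

Antiaromatic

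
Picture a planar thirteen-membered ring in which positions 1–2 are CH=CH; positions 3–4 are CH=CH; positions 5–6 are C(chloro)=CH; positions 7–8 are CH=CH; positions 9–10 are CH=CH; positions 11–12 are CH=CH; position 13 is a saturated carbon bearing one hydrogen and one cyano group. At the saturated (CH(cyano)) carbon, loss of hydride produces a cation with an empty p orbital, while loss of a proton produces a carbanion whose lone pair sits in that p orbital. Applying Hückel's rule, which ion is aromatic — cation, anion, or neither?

In both ions every ring atom is sp² and contributes a p orbital, so both rings are fully conjugated.
Cation: 6 × 2 + 0 = 12 π electrons → 4(3), antiaromatic.
Anion: 6 × 2 + 2 = 14 π electrons → 4(3)+2, aromatic.

The anion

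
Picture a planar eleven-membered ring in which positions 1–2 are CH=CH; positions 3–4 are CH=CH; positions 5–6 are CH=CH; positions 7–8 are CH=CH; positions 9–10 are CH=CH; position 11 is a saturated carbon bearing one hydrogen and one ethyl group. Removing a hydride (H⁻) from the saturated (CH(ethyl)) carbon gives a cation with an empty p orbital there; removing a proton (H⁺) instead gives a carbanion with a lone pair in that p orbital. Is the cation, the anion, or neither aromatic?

The cation

In both ions every ring atom is sp² and contributes a p orbital, so both rings are fully conjugated.
Cation: 5 × 2 + 0 = 10 π electrons → 4(2)+2, aromatic.
Anion: 5 × 2 + 2 = 12 π electrons → 4(3), antiaromatic.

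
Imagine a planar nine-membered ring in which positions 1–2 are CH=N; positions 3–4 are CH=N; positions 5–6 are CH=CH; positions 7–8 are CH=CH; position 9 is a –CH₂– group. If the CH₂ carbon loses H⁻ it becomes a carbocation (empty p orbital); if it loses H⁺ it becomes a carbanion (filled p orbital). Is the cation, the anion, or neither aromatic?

In both ions every ring atom is sp² and contributes a p orbital, so both rings are fully conjugated.
Cation: 4 × 2 + 0 = 8 π electrons → 4(2), antiaromatic.
Anion: 4 × 2 + 2 = 10 π electrons → 4(2)+2, aromatic.

The anion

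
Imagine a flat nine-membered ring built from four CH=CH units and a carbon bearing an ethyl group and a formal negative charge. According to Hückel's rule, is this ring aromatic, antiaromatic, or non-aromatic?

Every ring atom contributes a p orbital perpendicular to the ring (every atom in a ring double bond is sp² and brings one electron to the p orbital; the carbanion's lone pair occupies the p orbital), so the π system is cyclic and fully conjugated.
Tallying contributions gives 4 × 2 = 8 from the double-bond units + 2 from the C(ethyl)(-) atom = 10.
Since 10 = 4·2 + 2, the ring meets the 4n+2 criterion.

Aromatic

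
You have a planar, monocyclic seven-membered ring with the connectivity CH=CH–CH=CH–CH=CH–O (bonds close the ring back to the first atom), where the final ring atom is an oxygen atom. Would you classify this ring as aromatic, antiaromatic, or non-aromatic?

Antiaromatic

All ring atoms are sp² and supply a p orbital to the ring (the double-bond atoms are sp², each contributing one p electron; the oxygen donates one lone pair from its p orbital); the conjugation is uninterrupted.
Adding the contributions, 3 × 2 = 6 from the double-bond units + 2 from the O atom = 8.
A 4n π count (8, n = 2) in a planar conjugated ring means antiaromatic.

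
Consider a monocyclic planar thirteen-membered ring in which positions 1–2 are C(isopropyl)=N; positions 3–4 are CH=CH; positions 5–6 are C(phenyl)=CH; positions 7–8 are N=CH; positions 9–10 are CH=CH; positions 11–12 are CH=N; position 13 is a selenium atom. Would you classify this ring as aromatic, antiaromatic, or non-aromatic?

Aromatic

Check conjugation: each doubly-bonded ring atom is sp² with one p-orbital electron; each =N– nitrogen is pyridine-type (lone pair in the sp² plane, one electron in the p orbital); the selenium donates one lone pair from its p orbital — every position has a p orbital, so the cyclic π system is continuous.
π-electron count: 6 × 2 = 12 from the double-bond units + 2 from the Se atom = 14.
Since 14 = 4·3 + 2, the ring meets the 4n+2 criterion.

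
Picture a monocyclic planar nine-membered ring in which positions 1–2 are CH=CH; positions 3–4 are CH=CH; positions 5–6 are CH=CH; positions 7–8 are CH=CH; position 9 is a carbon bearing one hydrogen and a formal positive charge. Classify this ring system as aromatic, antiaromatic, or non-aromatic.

Check conjugation: every atom in a ring double bond is sp² and brings one electron to the p orbital; the carbocation has an empty p orbital — every position has a p orbital, so the cyclic π system is continuous.
π-electron count: 4 × 2 = 8 from the double-bond units + 0 from the CH(+) atom = 8.
With 8 = 4·2 π electrons, Hückel's rule classifies the planar ring as antiaromatic.

Antiaromatic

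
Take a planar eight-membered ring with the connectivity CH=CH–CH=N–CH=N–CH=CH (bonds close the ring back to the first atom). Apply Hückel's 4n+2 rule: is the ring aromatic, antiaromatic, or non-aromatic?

Check conjugation: every atom in a ring double bond is sp² and brings one electron to the p orbital; each =N– nitrogen is pyridine-type (lone pair in the sp² plane, one electron in the p orbital) — every position has a p orbital, so the cyclic π system is continuous.
Adding the contributions, 4 × 2 = 8 from the 4 double-bond units.
8 is a 4n count (n = 2), so the planar conjugated ring is antiaromatic.

Antiaromatic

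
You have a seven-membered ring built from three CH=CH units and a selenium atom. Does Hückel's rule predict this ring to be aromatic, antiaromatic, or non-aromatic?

Every ring atom contributes a p orbital perpendicular to the ring (the double-bond atoms are sp², each contributing one p electron; the selenium donates one lone pair from its p orbital), so the π system is cyclic and fully conjugated.
π-electron count: 3 × 2 = 6 from the double-bond units + 2 from the Se atom = 8.
A 4n π count (8, n = 2) in a planar conjugated ring means antiaromatic.

Antiaromatic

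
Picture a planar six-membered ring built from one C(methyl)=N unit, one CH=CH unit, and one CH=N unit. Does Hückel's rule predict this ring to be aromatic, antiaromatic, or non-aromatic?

The p orbitals form a continuous loop: each doubly-bonded ring atom is sp² with one p-orbital electron; each =N– nitrogen is pyridine-type (lone pair in the sp² plane, one electron in the p orbital). The ring is fully conjugated.
Adding the contributions, 3 × 2 = 6 from the 3 double-bond units.
That gives a 4n+2 count (6, n = 1).

Aromatic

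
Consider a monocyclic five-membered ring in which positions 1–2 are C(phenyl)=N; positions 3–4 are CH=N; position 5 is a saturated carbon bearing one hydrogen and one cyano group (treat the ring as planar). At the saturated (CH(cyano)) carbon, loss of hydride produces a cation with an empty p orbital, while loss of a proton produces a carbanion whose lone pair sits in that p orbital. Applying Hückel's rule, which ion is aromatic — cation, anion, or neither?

The anion

In both ions every ring atom is sp² and contributes a p orbital, so both rings are fully conjugated.
Cation: 2 × 2 + 0 = 4 π electrons → 4(1), antiaromatic.
Anion: 2 × 2 + 2 = 6 π electrons → 4(1)+2, aromatic.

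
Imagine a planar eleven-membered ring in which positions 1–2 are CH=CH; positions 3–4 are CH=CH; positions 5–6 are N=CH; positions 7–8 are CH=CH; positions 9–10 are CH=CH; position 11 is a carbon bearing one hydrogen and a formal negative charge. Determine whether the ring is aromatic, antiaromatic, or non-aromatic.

Every ring atom contributes a p orbital perpendicular to the ring (every atom in a ring double bond is sp² and brings one electron to the p orbital; each sp² =N– keeps its lone pair in-plane and puts one electron into the π system; the carbanion's lone pair occupies the p orbital), so the π system is cyclic and fully conjugated.
Counting π electrons: 5 × 2 = 10 from the double-bond units + 2 from the CH(-) atom = 12.
A 4n π count (12, n = 3) in a planar conjugated ring means antiaromatic.

Antiaromatic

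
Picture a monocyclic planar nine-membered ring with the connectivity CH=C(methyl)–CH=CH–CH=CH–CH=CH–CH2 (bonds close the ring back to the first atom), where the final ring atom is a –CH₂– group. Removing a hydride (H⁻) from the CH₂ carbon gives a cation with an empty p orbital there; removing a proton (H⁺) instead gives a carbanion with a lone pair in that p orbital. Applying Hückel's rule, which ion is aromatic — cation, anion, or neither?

The anion

Once that carbon is sp², every ring atom has a p orbital and both ions are fully conjugated.
Cation: 4 × 2 + 0 = 8 π electrons → 4(2), antiaromatic.
Anion: 4 × 2 + 2 = 10 π electrons → 4(2)+2, aromatic.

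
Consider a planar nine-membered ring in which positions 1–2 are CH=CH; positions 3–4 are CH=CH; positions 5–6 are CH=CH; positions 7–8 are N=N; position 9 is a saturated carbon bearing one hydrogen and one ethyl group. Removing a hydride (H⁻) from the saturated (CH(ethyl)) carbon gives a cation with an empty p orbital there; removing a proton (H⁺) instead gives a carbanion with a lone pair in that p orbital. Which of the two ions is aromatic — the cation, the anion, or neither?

The anion

In both ions every ring atom is sp² and contributes a p orbital, so both rings are fully conjugated.
Cation: 4 × 2 + 0 = 8 π electrons → 4(2), antiaromatic.
Anion: 4 × 2 + 2 = 10 π electrons → 4(2)+2, aromatic.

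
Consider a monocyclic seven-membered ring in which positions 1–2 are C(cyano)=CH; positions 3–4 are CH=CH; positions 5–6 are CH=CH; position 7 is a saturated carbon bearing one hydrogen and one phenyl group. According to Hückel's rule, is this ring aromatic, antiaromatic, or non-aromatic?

Non-aromatic

The CH(phenyl) carbon is saturated: that saturated carbon is sp³ and has no p orbital in the ring π system. Conjugation is not continuous around the ring.
Broken conjugation rules out both aromaticity and antiaromaticity.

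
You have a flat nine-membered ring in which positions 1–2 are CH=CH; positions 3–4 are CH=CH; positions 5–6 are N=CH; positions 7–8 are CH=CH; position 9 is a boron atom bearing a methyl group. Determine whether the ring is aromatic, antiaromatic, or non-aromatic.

Antiaromatic

The p orbitals form a continuous loop: the double-bond atoms are sp², each contributing one p electron; each =N– nitrogen is pyridine-type (lone pair in the sp² plane, one electron in the p orbital); the boron has an empty p orbital. The ring is fully conjugated.
Counting π electrons: 4 × 2 = 8 from the double-bond units + 0 from the B(methyl) atom = 8.
8 = 4(2); a planar, fully conjugated 4n system is antiaromatic.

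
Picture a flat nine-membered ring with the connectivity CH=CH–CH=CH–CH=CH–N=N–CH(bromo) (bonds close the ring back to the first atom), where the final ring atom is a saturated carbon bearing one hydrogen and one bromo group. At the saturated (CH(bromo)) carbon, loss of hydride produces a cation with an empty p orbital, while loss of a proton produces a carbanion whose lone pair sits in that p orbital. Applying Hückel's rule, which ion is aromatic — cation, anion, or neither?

Once that carbon is sp², every ring atom has a p orbital and both ions are fully conjugated.
Cation: 4 × 2 + 0 = 8 π electrons → 4(2), antiaromatic.
Anion: 4 × 2 + 2 = 10 π electrons → 4(2)+2, aromatic.

The anion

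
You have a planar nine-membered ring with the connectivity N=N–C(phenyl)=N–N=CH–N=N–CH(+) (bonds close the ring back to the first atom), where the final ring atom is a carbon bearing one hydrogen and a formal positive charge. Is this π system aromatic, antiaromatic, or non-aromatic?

The p orbitals form a continuous loop: the double-bond atoms are sp², each contributing one p electron; each =N– nitrogen is pyridine-type (lone pair in the sp² plane, one electron in the p orbital); the carbocation has an empty p orbital. The ring is fully conjugated.
Tallying contributions gives 4 × 2 = 8 from the double-bond units + 0 from the CH(+) atom = 8.
A 4n π count (8, n = 2) in a planar conjugated ring means antiaromatic.

Antiaromatic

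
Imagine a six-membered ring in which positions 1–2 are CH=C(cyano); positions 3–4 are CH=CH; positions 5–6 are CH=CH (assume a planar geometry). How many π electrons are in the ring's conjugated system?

The p orbitals form a continuous loop: every atom in a ring double bond is sp² and brings one electron to the p orbital. The ring is fully conjugated.
Counting π electrons: 3 × 2 = 6 from the 3 double-bond units.

6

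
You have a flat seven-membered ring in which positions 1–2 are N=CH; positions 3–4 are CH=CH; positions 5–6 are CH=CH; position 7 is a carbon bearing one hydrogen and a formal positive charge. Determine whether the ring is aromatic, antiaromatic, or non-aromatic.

Aromatic

All ring atoms are sp² and supply a p orbital to the ring (every atom in a ring double bond is sp² and brings one electron to the p orbital; each =N– nitrogen is pyridine-type (lone pair in the sp² plane, one electron in the p orbital); the carbocation has an empty p orbital); the conjugation is uninterrupted.
π-electron count: 3 × 2 = 6 from the double-bond units + 0 from the CH(+) atom = 6.
That gives a 4n+2 count (6, n = 1).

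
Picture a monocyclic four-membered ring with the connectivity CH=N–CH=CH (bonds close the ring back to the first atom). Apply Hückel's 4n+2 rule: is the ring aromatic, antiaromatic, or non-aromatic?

Antiaromatic

Every ring atom contributes a p orbital perpendicular to the ring (the double-bond atoms are sp², each contributing one p electron; each =N– nitrogen is pyridine-type (lone pair in the sp² plane, one electron in the p orbital)), so the π system is cyclic and fully conjugated.
Tallying contributions gives 2 × 2 = 4 from the 2 double-bond units.
A 4n π count (4, n = 1) in a planar conjugated ring means antiaromatic.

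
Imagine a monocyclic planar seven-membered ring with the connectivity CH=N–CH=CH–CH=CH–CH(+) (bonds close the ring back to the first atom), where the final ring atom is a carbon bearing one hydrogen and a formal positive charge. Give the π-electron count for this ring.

Check conjugation: the double-bond atoms are sp², each contributing one p electron; each =N– nitrogen is pyridine-type (lone pair in the sp² plane, one electron in the p orbital); the carbocation has an empty p orbital — every position has a p orbital, so the cyclic π system is continuous.
Adding the contributions, 3 × 2 = 6 from the double-bond units + 0 from the CH(+) atom = 6.

6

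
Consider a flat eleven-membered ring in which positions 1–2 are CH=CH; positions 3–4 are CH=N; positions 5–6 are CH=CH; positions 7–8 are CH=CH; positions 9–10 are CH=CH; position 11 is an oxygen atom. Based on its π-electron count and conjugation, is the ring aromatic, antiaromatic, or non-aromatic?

Antiaromatic

The p orbitals form a continuous loop: the double-bond atoms are sp², each contributing one p electron; each =N– nitrogen is pyridine-type (lone pair in the sp² plane, one electron in the p orbital); the oxygen donates one lone pair from its p orbital. The ring is fully conjugated.
π-electron count: 5 × 2 = 10 from the double-bond units + 2 from the O atom = 12.
12 = 4(3); a planar, fully conjugated 4n system is antiaromatic.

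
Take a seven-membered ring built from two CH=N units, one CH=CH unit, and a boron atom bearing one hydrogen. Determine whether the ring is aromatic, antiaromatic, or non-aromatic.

Aromatic

The p orbitals form a continuous loop: each doubly-bonded ring atom is sp² with one p-orbital electron; the doubly-bonded nitrogens are pyridine-type — their lone pairs lie in the ring plane, leaving one electron in the p orbital; the boron has an empty p orbital. The ring is fully conjugated.
π-electron count: 3 × 2 = 6 from the double-bond units + 0 from the BH atom = 6.
With 6 π electrons (n = 1), the Hückel 4n+2 condition holds.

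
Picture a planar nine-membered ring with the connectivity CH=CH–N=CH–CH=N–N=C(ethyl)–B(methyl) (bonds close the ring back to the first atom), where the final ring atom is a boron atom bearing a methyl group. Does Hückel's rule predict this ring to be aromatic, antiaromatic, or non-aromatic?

The p orbitals form a continuous loop: every atom in a ring double bond is sp² and brings one electron to the p orbital; the doubly-bonded nitrogens are pyridine-type — their lone pairs lie in the ring plane, leaving one electron in the p orbital; the boron has an empty p orbital. The ring is fully conjugated.
Adding the contributions, 4 × 2 = 8 from the double-bond units + 0 from the B(methyl) atom = 8.
8 = 4(2); a planar, fully conjugated 4n system is antiaromatic.

Antiaromatic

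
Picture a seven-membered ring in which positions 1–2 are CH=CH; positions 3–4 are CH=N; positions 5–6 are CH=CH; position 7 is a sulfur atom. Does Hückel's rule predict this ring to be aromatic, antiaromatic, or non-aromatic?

The p orbitals form a continuous loop: the double-bond atoms are sp², each contributing one p electron; the doubly-bonded nitrogens are pyridine-type — their lone pairs lie in the ring plane, leaving one electron in the p orbital; the sulfur donates one lone pair from its p orbital. The ring is fully conjugated.
Tallying contributions gives 3 × 2 = 6 from the double-bond units + 2 from the S atom = 8.
A 4n π count (8, n = 2) in a planar conjugated ring means antiaromatic.

Antiaromatic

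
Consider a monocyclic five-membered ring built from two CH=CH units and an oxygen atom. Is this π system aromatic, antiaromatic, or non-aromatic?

Check conjugation: each doubly-bonded ring atom is sp² with one p-orbital electron; the oxygen donates one lone pair from its p orbital — every position has a p orbital, so the cyclic π system is continuous.
π-electron count: 2 × 2 = 4 from the double-bond units + 2 from the O atom = 6.
6 = 4(1) + 2, which satisfies Hückel's 4n+2 rule.
(The species described is furan.)

Aromatic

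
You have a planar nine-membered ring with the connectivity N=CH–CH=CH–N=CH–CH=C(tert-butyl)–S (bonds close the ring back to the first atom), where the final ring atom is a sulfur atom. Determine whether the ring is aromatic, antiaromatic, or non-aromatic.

Aromatic

Check conjugation: every atom in a ring double bond is sp² and brings one electron to the p orbital; each =N– nitrogen is pyridine-type (lone pair in the sp² plane, one electron in the p orbital); the sulfur donates one lone pair from its p orbital — every position has a p orbital, so the cyclic π system is continuous.
Tallying contributions gives 4 × 2 = 8 from the double-bond units + 2 from the S atom = 10.
Since 10 = 4·2 + 2, the ring meets the 4n+2 criterion.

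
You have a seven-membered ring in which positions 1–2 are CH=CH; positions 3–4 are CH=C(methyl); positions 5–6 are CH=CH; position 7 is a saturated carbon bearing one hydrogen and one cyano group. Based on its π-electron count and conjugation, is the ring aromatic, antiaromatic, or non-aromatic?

Because that saturated carbon is sp³ and has no p orbital in the ring π system at the CH(cyano) position, the π system cannot extend all the way around the ring.
Hückel's rule only applies to fully conjugated rings, so this one is simply non-aromatic.

Non-aromatic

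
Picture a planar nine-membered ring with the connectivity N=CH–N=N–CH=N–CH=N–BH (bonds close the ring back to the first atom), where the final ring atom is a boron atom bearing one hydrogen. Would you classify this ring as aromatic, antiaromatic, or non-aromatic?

Antiaromatic

The p orbitals form a continuous loop: each doubly-bonded ring atom is sp² with one p-orbital electron; each sp² =N– keeps its lone pair in-plane and puts one electron into the π system; the boron has an empty p orbital. The ring is fully conjugated.
Tallying contributions gives 4 × 2 = 8 from the double-bond units + 0 from the BH atom = 8.
With 8 = 4·2 π electrons, Hückel's rule classifies the planar ring as antiaromatic.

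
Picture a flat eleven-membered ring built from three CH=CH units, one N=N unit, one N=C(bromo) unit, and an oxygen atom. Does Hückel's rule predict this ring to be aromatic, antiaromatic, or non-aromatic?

Antiaromatic

The p orbitals form a continuous loop: every atom in a ring double bond is sp² and brings one electron to the p orbital; the doubly-bonded nitrogens are pyridine-type — their lone pairs lie in the ring plane, leaving one electron in the p orbital; the oxygen donates one lone pair from its p orbital. The ring is fully conjugated.
Counting π electrons: 5 × 2 = 10 from the double-bond units + 2 from the O atom = 12.
12 is a 4n count (n = 3), so the planar conjugated ring is antiaromatic.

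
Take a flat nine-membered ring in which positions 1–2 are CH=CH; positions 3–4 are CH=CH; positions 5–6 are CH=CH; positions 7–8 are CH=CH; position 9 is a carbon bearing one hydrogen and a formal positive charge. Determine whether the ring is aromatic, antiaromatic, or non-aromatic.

Antiaromatic

The p orbitals form a continuous loop: the double-bond atoms are sp², each contributing one p electron; the carbocation has an empty p orbital. The ring is fully conjugated.
Counting π electrons: 4 × 2 = 8 from the double-bond units + 0 from the CH(+) atom = 8.
With 8 = 4·2 π electrons, Hückel's rule classifies the planar ring as antiaromatic.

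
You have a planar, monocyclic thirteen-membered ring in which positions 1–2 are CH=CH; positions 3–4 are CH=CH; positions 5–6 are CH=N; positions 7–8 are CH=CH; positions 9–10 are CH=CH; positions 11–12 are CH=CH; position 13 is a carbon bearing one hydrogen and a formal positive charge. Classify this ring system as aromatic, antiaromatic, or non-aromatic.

Antiaromatic

Check conjugation: each doubly-bonded ring atom is sp² with one p-orbital electron; each sp² =N– keeps its lone pair in-plane and puts one electron into the π system; the carbocation has an empty p orbital — every position has a p orbital, so the cyclic π system is continuous.
π-electron count: 6 × 2 = 12 from the double-bond units + 0 from the CH(+) atom = 12.
12 = 4(3); a planar, fully conjugated 4n system is antiaromatic.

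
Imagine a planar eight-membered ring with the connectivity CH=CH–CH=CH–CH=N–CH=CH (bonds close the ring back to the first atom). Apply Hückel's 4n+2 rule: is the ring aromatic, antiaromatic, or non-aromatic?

Antiaromatic

The p orbitals form a continuous loop: every atom in a ring double bond is sp² and brings one electron to the p orbital; the doubly-bonded nitrogens are pyridine-type — their lone pairs lie in the ring plane, leaving one electron in the p orbital. The ring is fully conjugated.
π-electron count: 4 × 2 = 8 from the 4 double-bond units.
8 = 4(2); a planar, fully conjugated 4n system is antiaromatic.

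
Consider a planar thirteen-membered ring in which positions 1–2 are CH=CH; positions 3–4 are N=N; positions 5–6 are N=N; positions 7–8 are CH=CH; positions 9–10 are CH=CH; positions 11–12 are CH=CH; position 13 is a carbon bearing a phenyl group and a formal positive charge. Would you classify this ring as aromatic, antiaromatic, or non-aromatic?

Antiaromatic

Check conjugation: the double-bond atoms are sp², each contributing one p electron; the doubly-bonded nitrogens are pyridine-type — their lone pairs lie in the ring plane, leaving one electron in the p orbital; the carbocation has an empty p orbital — every position has a p orbital, so the cyclic π system is continuous.
Adding the contributions, 6 × 2 = 12 from the double-bond units + 0 from the C(phenyl)(+) atom = 12.
12 = 4(3); a planar, fully conjugated 4n system is antiaromatic.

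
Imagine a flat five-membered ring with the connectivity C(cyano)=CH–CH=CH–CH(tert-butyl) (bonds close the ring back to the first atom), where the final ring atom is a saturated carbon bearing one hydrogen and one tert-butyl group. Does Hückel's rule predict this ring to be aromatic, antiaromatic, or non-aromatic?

Non-aromatic

Because that saturated carbon is sp³ and has no p orbital in the ring π system at the CH(tert-butyl) position, the π system cannot extend all the way around the ring.
Without a continuous loop of overlapping p orbitals the Hückel electron count never comes into play.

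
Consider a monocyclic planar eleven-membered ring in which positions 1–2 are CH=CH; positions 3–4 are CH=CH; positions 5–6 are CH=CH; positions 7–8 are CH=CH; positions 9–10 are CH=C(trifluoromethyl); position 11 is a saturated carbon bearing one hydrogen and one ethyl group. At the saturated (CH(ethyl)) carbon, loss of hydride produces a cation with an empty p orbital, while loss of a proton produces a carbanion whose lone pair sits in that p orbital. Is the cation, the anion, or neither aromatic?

The cation

Both ions have a continuous loop of p orbitals — each ring atom is sp².
Cation: 5 × 2 + 0 = 10 π electrons → 4(2)+2, aromatic.
Anion: 5 × 2 + 2 = 12 π electrons → 4(3), antiaromatic.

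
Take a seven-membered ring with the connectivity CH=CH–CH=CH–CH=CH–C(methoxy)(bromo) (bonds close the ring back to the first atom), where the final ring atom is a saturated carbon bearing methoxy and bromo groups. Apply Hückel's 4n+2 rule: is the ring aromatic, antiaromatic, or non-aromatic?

At the C(methoxy)(bromo) position, that saturated carbon is sp³ and has no p orbital in the ring π system; the ring's p-orbital overlap is broken there.
Hückel's rule only applies to fully conjugated rings, so this one is simply non-aromatic.

Non-aromatic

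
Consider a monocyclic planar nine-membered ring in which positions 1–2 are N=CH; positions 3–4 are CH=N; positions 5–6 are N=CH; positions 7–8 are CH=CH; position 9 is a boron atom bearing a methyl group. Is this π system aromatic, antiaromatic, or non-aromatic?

Antiaromatic

Check conjugation: each doubly-bonded ring atom is sp² with one p-orbital electron; each sp² =N– keeps its lone pair in-plane and puts one electron into the π system; the boron has an empty p orbital — every position has a p orbital, so the cyclic π system is continuous.
π-electron count: 4 × 2 = 8 from the double-bond units + 0 from the B(methyl) atom = 8.
8 = 4(2); a planar, fully conjugated 4n system is antiaromatic.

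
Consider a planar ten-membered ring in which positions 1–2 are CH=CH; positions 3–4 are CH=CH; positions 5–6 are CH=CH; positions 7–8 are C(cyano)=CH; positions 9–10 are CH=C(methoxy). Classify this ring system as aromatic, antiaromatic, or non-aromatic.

Aromatic

The p orbitals form a continuous loop: the double-bond atoms are sp², each contributing one p electron. The ring is fully conjugated.
Tallying contributions gives 5 × 2 = 10 from the 5 double-bond units.
That gives a 4n+2 count (10, n = 2).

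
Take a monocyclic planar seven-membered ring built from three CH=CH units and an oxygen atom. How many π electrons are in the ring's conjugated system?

8

The p orbitals form a continuous loop: the double-bond atoms are sp², each contributing one p electron; the oxygen donates one lone pair from its p orbital. The ring is fully conjugated.
Counting π electrons: 3 × 2 = 6 from the double-bond units + 2 from the O atom = 8.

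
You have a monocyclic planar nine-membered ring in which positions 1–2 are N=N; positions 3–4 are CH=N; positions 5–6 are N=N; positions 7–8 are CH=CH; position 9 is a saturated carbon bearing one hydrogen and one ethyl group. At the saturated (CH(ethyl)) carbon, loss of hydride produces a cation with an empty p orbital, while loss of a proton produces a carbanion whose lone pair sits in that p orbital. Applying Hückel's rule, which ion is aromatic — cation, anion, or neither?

Once that carbon is sp², every ring atom has a p orbital and both ions are fully conjugated.
Cation: 4 × 2 + 0 = 8 π electrons → 4(2), antiaromatic.
Anion: 4 × 2 + 2 = 10 π electrons → 4(2)+2, aromatic.

The anion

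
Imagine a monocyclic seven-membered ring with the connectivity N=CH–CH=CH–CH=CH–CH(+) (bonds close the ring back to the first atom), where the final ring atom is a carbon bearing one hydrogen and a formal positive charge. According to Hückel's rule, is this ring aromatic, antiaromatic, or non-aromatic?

Aromatic

All ring atoms are sp² and supply a p orbital to the ring (the double-bond atoms are sp², each contributing one p electron; each sp² =N– keeps its lone pair in-plane and puts one electron into the π system; the carbocation has an empty p orbital); the conjugation is uninterrupted.
Adding the contributions, 3 × 2 = 6 from the double-bond units + 0 from the CH(+) atom = 6.
That gives a 4n+2 count (6, n = 1).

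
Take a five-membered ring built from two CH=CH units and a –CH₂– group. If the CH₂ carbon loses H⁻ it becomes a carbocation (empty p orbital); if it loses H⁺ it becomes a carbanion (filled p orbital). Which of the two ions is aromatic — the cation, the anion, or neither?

Once that carbon is sp², every ring atom has a p orbital and both ions are fully conjugated.
Cation: 2 × 2 + 0 = 4 π electrons → 4(1), antiaromatic.
Anion: 2 × 2 + 2 = 6 π electrons → 4(1)+2, aromatic.

The anion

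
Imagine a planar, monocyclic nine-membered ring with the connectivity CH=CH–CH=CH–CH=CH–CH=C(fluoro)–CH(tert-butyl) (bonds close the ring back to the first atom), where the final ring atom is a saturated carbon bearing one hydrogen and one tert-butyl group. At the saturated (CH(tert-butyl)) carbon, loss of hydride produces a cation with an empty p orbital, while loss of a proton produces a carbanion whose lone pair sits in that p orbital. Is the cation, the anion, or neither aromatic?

Both ions have a continuous loop of p orbitals — each ring atom is sp².
Cation: 4 × 2 + 0 = 8 π electrons → 4(2), antiaromatic.
Anion: 4 × 2 + 2 = 10 π electrons → 4(2)+2, aromatic.

The anion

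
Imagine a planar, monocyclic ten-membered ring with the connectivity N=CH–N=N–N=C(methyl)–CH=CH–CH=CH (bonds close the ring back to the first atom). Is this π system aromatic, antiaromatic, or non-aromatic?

Aromatic

Every ring atom contributes a p orbital perpendicular to the ring (each doubly-bonded ring atom is sp² with one p-orbital electron; each =N– nitrogen is pyridine-type (lone pair in the sp² plane, one electron in the p orbital)), so the π system is cyclic and fully conjugated.
Tallying contributions gives 5 × 2 = 10 from the 5 double-bond units.
That gives a 4n+2 count (10, n = 2).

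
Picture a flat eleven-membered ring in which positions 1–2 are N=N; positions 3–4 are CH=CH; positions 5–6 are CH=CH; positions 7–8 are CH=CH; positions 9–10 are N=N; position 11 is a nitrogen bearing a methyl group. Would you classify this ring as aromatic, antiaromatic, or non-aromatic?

Antiaromatic

Every ring atom contributes a p orbital perpendicular to the ring (every atom in a ring double bond is sp² and brings one electron to the p orbital; the doubly-bonded nitrogens are pyridine-type — their lone pairs lie in the ring plane, leaving one electron in the p orbital; the pyrrole-type nitrogen donates its lone pair from the p orbital), so the π system is cyclic and fully conjugated.
Tallying contributions gives 5 × 2 = 10 from the double-bond units + 2 from the N(methyl) atom = 12.
12 = 4(3); a planar, fully conjugated 4n system is antiaromatic.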